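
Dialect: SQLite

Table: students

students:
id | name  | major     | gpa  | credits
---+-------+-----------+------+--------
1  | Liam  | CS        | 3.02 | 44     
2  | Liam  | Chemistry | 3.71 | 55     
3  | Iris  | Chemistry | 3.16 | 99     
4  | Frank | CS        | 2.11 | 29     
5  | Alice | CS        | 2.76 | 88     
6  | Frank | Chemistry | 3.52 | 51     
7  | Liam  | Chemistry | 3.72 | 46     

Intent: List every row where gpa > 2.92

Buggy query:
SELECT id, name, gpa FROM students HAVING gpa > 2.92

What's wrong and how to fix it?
Bug: HAVING filters the output of aggregation, but this query has no GROUP BY and no aggregate functions, so SQLite rejects it (HAVING clause on a non-aggregate query); the condition here is per row

Fix: Use WHERE for row-level filtering

Corrected query:
SELECT id, name, gpa FROM students WHERE gpa > 2.92

Result:
id | name  | gpa 
---+-------+-----
1  | Liam  | 3.02
2  | Liam  | 3.71
3  | Iris  | 3.16
6  | Frank | 3.52
7  | Liam  | 3.72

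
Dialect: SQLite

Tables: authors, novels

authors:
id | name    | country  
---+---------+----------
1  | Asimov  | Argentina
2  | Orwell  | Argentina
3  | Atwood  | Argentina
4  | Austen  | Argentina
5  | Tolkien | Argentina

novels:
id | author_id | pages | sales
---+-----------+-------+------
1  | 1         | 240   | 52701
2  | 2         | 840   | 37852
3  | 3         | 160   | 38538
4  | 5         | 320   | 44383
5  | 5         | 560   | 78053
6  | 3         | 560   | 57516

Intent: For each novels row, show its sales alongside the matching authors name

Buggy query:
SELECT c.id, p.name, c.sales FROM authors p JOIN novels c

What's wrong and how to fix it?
Bug: Missing join condition: each novels row is matched to all authors rows instead of just its own

Fix: Specify the join condition linking the foreign key to the parent id

Corrected query:
SELECT c.id, p.name, c.sales FROM authors p JOIN novels c ON c.author_id = p.id

Result:
id | name    | sales
---+---------+------
1  | Asimov  | 52701
2  | Orwell  | 37852
3  | Atwood  | 38538
4  | Tolkien | 44383
5  | Tolkien | 78053
6  | Atwood  | 57516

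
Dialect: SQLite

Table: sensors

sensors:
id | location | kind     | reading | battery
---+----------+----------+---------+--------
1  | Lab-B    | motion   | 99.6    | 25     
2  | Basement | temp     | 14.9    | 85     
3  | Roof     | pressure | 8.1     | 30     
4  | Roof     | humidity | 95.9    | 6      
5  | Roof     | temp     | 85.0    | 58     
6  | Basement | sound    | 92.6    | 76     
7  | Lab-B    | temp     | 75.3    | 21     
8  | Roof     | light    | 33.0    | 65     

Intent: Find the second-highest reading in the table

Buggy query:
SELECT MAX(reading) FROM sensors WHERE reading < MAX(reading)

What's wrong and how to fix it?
Bug: The inner MAX is an aggregate inside WHERE, which is not allowed

Fix: Compute the overall MAX in a subquery, then take MAX of rows below it

Corrected query:
SELECT MAX(reading) FROM sensors WHERE reading < (SELECT MAX(reading) FROM sensors)

Result:
MAX(reading)
------------
95.9        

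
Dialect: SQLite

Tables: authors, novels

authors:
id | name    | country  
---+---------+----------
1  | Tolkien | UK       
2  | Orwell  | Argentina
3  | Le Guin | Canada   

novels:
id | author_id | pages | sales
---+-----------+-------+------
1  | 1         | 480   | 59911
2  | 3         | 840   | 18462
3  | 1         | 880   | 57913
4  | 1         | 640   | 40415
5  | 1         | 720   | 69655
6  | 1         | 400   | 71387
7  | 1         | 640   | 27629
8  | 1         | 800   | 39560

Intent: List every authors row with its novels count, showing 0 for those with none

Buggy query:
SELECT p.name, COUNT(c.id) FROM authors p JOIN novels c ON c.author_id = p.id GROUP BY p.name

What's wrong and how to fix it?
Bug: An inner join excludes parents with zero children

Fix: Switch to LEFT JOIN to retain unmatched parent rows

Corrected query:
SELECT p.name, COUNT(c.id) FROM authors p LEFT JOIN novels c ON c.author_id = p.id GROUP BY p.name

Result:
name    | COUNT(c.id)
--------+------------
Le Guin | 1          
Orwell  | 0          
Tolkien | 7          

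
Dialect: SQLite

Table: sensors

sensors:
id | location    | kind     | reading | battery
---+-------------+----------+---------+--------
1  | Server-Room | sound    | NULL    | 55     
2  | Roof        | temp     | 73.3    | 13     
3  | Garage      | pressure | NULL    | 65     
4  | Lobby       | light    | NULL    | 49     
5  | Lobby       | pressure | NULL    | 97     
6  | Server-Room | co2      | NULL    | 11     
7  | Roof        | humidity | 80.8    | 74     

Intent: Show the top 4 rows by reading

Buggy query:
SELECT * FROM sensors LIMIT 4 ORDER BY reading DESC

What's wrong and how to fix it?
Bug: LIMIT must come after ORDER BY

Fix: Swap the clauses: ORDER BY first, then LIMIT

Corrected query:
SELECT * FROM sensors ORDER BY reading DESC LIMIT 4

Result:
id | location    | kind     | reading | battery
---+-------------+----------+---------+--------
7  | Roof        | humidity | 80.8    | 74     
2  | Roof        | temp     | 73.3    | 13     
1  | Server-Room | sound    | NULL    | 55     
3  | Garage      | pressure | NULL    | 65     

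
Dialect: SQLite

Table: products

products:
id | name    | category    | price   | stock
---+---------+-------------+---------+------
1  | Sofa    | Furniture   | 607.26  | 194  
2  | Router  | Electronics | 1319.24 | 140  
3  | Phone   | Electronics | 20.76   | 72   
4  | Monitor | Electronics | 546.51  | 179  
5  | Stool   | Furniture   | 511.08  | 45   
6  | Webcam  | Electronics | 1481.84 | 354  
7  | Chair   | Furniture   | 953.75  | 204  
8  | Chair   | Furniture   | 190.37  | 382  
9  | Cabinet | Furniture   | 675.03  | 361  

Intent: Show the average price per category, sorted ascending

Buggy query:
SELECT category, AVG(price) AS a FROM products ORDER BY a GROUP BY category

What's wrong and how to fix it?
Bug: ORDER BY appears before GROUP BY; SQL clause order requires GROUP BY first

Fix: Reorder: SELECT … FROM … GROUP BY … ORDER BY …

Corrected query:
SELECT category, AVG(price) AS a FROM products GROUP BY category ORDER BY a

Result:
category    | a       
------------+---------
Furniture   | 587.498 
Electronics | 842.0875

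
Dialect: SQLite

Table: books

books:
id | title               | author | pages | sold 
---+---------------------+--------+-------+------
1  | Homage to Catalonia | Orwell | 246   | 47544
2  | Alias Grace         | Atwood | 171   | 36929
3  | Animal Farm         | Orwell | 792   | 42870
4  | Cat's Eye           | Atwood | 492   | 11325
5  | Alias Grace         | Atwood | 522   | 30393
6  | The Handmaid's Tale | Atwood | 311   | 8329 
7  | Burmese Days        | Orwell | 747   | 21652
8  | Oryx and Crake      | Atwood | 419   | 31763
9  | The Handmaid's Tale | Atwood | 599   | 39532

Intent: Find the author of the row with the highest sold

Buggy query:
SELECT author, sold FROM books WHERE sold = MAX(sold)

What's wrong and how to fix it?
Bug: WHERE is evaluated per row; an aggregate over the whole table isn't defined there

Fix: Use a subquery: WHERE sold = (SELECT MAX(sold) FROM books)

Corrected query:
SELECT author, sold FROM books WHERE sold = (SELECT MAX(sold) FROM books)

Result:
author | sold 
-------+------
Orwell | 47544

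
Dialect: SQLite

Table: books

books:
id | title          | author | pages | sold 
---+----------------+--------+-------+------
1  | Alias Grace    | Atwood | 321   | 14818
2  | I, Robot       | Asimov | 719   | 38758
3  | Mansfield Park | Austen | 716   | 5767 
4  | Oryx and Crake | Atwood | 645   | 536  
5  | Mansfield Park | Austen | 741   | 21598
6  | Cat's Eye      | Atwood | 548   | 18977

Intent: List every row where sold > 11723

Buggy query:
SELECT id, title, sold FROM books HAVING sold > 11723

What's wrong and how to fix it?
Bug: This is a non-aggregate query (no GROUP BY, no aggregates), so in SQLite the HAVING clause is invalid here; a row-level condition belongs in WHERE

Fix: Replace HAVING with WHERE since the condition applies to individual rows

Corrected query:
SELECT id, title, sold FROM books WHERE sold > 11723

Result:
id | title          | sold 
---+----------------+------
1  | Alias Grace    | 14818
2  | I, Robot       | 38758
5  | Mansfield Park | 21598
6  | Cat's Eye      | 18977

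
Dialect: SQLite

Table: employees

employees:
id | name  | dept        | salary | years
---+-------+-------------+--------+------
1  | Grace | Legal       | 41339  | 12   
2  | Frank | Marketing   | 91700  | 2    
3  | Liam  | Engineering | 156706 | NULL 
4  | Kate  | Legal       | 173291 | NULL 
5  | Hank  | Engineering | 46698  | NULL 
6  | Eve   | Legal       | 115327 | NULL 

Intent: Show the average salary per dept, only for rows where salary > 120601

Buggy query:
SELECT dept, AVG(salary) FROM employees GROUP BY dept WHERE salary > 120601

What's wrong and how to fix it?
Bug: Row-level WHERE must come before GROUP BY in the clause order

Fix: Place WHERE between FROM and GROUP BY

Corrected query:
SELECT dept, AVG(salary) FROM employees WHERE salary > 120601 GROUP BY dept

Result:
dept        | AVG(salary)
------------+------------
Engineering | 156706     
Legal       | 173291     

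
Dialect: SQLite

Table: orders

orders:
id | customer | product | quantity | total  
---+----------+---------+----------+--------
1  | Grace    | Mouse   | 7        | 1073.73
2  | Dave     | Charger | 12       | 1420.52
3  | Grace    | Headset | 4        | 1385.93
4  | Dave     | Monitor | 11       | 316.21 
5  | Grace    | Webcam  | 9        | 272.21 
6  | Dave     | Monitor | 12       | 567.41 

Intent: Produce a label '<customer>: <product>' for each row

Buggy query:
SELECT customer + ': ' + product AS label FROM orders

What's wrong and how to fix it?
Bug: '+' is numeric addition; on text columns SQLite converts them to 0 instead of concatenating

Fix: Use the || operator for string concatenation

Corrected query:
SELECT customer || ': ' || product AS label FROM orders

Result:
label         
--------------
Grace: Mouse  
Dave: Charger 
Grace: Headset
Dave: Monitor 
Grace: Webcam 
Dave: Monitor 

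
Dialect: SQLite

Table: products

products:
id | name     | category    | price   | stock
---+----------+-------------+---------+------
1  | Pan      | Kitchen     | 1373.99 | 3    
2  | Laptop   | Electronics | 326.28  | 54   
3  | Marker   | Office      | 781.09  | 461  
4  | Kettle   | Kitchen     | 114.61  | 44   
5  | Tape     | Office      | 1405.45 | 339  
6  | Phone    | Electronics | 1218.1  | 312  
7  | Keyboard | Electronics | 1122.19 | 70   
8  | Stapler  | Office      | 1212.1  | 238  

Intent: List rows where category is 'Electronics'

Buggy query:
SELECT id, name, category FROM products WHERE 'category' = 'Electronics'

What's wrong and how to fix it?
Bug: 'category' in single quotes is a string literal, not the column; the comparison is literal-vs-literal and never true

Fix: Reference the column as category without single quotes

Corrected query:
SELECT id, name, category FROM products WHERE category = 'Electronics'

Result:
id | name     | category   
---+----------+------------
2  | Laptop   | Electronics
6  | Phone    | Electronics
7  | Keyboard | Electronics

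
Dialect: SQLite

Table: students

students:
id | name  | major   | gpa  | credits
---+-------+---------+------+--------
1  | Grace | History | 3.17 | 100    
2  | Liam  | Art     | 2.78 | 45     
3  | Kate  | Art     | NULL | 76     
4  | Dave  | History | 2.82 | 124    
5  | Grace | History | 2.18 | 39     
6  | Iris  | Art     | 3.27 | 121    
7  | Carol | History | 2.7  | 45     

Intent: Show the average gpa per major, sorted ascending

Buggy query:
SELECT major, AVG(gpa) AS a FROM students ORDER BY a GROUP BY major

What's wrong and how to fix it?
Bug: ORDER BY appears before GROUP BY; SQL clause order requires GROUP BY first

Fix: Move ORDER BY to the end, after GROUP BY

Corrected query:
SELECT major, AVG(gpa) AS a FROM students GROUP BY major ORDER BY a

Result:
major   | a     
--------+-------
History | 2.7175
Art     | 3.025 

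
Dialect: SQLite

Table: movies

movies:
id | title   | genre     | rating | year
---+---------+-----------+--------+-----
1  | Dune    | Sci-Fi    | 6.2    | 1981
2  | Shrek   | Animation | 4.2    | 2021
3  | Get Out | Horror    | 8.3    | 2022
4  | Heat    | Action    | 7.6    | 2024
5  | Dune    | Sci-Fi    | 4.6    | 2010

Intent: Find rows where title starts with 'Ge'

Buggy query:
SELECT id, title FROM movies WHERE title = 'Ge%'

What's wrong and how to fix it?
Bug: '=' compares the literal string including the % character; pattern matching needs LIKE

Fix: Use LIKE for wildcard pattern matching

Corrected query:
SELECT id, title FROM movies WHERE title LIKE 'Ge%'

Result:
id | title  
---+--------
3  | Get Out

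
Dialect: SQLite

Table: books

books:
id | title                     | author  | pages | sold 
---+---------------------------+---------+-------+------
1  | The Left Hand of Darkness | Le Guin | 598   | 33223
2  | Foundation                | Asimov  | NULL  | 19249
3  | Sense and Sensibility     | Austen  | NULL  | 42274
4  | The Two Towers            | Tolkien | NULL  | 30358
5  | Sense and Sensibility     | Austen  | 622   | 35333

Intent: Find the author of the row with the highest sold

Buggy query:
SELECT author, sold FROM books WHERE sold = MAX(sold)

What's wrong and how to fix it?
Bug: WHERE is evaluated per row; an aggregate over the whole table isn't defined there

Fix: Wrap MAX in a scalar subquery so WHERE compares against a single value

Corrected query:
SELECT author, sold FROM books WHERE sold = (SELECT MAX(sold) FROM books)

Result:
author | sold 
-------+------
Austen | 42274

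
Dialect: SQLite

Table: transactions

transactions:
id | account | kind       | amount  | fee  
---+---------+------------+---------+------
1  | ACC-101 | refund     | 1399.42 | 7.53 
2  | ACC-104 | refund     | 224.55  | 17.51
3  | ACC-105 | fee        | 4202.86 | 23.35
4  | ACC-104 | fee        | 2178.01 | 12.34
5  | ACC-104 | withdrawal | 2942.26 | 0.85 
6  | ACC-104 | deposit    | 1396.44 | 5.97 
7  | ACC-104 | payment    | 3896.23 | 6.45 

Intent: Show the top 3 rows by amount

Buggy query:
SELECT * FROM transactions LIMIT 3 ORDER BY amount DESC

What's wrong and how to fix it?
Bug: ORDER BY cannot follow LIMIT; LIMIT is the final clause

Fix: Sort with ORDER BY, then apply LIMIT

Corrected query:
SELECT * FROM transactions ORDER BY amount DESC LIMIT 3

Result:
id | account | kind       | amount  | fee  
---+---------+------------+---------+------
3  | ACC-105 | fee        | 4202.86 | 23.35
7  | ACC-104 | payment    | 3896.23 | 6.45 
5  | ACC-104 | withdrawal | 2942.26 | 0.85 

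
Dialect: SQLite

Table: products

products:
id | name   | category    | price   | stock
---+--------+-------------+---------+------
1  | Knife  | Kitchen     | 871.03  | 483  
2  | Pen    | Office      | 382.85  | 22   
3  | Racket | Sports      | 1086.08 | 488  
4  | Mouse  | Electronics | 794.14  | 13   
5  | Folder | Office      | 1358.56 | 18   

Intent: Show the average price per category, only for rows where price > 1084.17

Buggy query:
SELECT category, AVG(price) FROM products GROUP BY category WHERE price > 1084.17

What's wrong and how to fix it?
Bug: WHERE cannot follow GROUP BY

Fix: Move the WHERE clause before GROUP BY

Corrected query:
SELECT category, AVG(price) FROM products WHERE price > 1084.17 GROUP BY category

Result:
category | AVG(price)
---------+-----------
Office   | 1358.56   
Sports   | 1086.08   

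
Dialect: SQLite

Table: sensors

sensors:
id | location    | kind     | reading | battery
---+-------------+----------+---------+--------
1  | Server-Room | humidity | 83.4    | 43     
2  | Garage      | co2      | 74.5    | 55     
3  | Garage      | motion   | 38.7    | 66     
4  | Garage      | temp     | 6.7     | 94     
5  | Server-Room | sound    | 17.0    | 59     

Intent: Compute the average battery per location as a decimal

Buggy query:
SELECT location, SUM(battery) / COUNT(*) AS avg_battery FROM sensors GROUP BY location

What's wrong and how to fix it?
Bug: Both operands are integers, so '/' performs integer division and truncates

Fix: Cast one side to REAL so the division keeps the fractional part

Corrected query:
SELECT location, SUM(battery) * 1.0 / COUNT(*) AS avg_battery FROM sensors GROUP BY location

Result:
location    | avg_battery
------------+------------
Garage      | 71.666667  
Server-Room | 51         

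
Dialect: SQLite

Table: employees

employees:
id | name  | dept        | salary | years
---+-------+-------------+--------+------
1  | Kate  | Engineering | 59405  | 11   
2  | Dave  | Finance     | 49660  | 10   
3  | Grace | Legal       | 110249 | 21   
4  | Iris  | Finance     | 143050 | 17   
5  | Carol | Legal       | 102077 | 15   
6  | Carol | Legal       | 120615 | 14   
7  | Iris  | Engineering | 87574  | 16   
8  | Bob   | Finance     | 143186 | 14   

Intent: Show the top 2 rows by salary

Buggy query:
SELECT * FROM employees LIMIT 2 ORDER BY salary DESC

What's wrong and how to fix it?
Bug: ORDER BY cannot follow LIMIT; LIMIT is the final clause

Fix: Sort with ORDER BY, then apply LIMIT

Corrected query:
SELECT * FROM employees ORDER BY salary DESC LIMIT 2

Result:
id | name | dept    | salary | years
---+------+---------+--------+------
8  | Bob  | Finance | 143186 | 14   
4  | Iris | Finance | 143050 | 17   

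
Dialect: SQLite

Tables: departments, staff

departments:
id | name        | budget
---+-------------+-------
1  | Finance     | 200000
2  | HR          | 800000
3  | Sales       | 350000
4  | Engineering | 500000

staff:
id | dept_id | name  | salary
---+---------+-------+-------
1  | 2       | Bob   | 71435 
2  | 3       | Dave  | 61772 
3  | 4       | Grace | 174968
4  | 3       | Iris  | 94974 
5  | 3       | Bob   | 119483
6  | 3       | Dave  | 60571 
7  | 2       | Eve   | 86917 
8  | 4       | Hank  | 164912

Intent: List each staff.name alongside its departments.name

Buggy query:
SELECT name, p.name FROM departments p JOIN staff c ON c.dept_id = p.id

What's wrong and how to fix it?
Bug: Both tables have a 'name' column; the unqualified reference is ambiguous

Fix: Qualify the column with its table alias (c.name)

Corrected query:
SELECT c.name, p.name FROM departments p JOIN staff c ON c.dept_id = p.id

Result:
name  | name       
------+------------
Bob   | HR         
Dave  | Sales      
Grace | Engineering
Iris  | Sales      
Bob   | Sales      
Dave  | Sales      
Eve   | HR         
Hank  | Engineering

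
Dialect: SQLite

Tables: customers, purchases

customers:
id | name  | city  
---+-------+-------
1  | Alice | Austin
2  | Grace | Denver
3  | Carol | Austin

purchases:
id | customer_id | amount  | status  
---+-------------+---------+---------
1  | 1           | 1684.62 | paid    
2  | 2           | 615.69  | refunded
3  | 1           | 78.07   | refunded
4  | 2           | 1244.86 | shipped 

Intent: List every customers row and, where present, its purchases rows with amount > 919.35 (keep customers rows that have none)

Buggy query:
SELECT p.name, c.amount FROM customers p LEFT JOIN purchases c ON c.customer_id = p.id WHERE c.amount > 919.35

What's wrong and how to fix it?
Bug: Filtering c.amount in WHERE discards the NULL rows produced by LEFT JOIN, turning it into an inner join

Fix: Move the right-table condition into the ON clause so unmatched parents are kept

Corrected query:
SELECT p.name, c.amount FROM customers p LEFT JOIN purchases c ON c.customer_id = p.id AND c.amount > 919.35

Result:
name  | amount 
------+--------
Alice | 1684.62
Grace | 1244.86
Carol | NULL   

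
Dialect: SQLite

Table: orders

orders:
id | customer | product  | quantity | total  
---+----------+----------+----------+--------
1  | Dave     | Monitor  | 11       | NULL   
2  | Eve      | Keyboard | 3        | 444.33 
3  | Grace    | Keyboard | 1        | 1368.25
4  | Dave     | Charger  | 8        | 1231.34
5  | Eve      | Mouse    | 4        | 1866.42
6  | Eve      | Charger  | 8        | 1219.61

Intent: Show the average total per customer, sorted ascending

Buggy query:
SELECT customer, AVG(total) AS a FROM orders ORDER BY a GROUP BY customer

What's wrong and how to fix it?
Bug: ORDER BY appears before GROUP BY; SQL clause order requires GROUP BY first

Fix: Move ORDER BY to the end, after GROUP BY

Corrected query:
SELECT customer, AVG(total) AS a FROM orders GROUP BY customer ORDER BY a

Result:
customer | a          
---------+------------
Eve      | 1176.786667
Dave     | 1231.34    
Grace    | 1368.25    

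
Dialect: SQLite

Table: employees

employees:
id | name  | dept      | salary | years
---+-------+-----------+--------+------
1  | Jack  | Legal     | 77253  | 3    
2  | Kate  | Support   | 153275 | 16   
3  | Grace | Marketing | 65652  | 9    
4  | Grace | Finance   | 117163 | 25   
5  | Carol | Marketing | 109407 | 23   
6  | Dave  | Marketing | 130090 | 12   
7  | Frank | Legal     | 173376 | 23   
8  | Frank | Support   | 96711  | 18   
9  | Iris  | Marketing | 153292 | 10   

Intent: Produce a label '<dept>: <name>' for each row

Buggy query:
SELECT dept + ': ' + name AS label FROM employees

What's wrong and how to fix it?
Bug: '+' is numeric addition; on text columns SQLite converts them to 0 instead of concatenating

Fix: Replace + with || to concatenate text

Corrected query:
SELECT dept || ': ' || name AS label FROM employees

Result:
label           
----------------
Legal: Jack     
Support: Kate   
Marketing: Grace
Finance: Grace  
Marketing: Carol
Marketing: Dave 
Legal: Frank    
Support: Frank  
Marketing: Iris 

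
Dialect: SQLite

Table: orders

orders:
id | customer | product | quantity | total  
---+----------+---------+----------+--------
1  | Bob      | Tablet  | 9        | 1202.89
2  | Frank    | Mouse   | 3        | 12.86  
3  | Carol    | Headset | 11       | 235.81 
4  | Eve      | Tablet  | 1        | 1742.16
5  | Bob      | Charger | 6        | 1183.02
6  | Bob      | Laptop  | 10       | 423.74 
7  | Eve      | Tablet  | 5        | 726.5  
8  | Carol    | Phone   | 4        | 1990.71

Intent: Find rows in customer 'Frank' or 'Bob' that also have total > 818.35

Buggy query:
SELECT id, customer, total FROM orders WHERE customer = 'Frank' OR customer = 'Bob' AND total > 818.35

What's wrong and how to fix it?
Bug: Without parentheses, AND is evaluated before OR, so the total filter only applies to the 'Bob' branch

Fix: Add parentheses around the OR so the AND applies to both alternatives

Corrected query:
SELECT id, customer, total FROM orders WHERE (customer = 'Frank' OR customer = 'Bob') AND total > 818.35

Result:
id | customer | total  
---+----------+--------
1  | Bob      | 1202.89
5  | Bob      | 1183.02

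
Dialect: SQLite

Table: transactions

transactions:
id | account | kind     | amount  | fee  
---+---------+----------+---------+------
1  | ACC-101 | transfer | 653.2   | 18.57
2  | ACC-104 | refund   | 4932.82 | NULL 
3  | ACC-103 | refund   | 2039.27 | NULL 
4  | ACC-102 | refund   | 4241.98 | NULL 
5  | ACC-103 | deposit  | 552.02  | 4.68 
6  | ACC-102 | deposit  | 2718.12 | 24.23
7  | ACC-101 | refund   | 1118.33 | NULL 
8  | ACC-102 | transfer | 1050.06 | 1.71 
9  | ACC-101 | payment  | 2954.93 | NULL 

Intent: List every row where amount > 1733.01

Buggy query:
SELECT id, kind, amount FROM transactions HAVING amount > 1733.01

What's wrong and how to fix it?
Bug: This is a non-aggregate query (no GROUP BY, no aggregates), so in SQLite the HAVING clause is invalid here; a row-level condition belongs in WHERE

Fix: Replace HAVING with WHERE since the condition applies to individual rows

Corrected query:
SELECT id, kind, amount FROM transactions WHERE amount > 1733.01

Result:
id | kind    | amount 
---+---------+--------
2  | refund  | 4932.82
3  | refund  | 2039.27
4  | refund  | 4241.98
6  | deposit | 2718.12
9  | payment | 2954.93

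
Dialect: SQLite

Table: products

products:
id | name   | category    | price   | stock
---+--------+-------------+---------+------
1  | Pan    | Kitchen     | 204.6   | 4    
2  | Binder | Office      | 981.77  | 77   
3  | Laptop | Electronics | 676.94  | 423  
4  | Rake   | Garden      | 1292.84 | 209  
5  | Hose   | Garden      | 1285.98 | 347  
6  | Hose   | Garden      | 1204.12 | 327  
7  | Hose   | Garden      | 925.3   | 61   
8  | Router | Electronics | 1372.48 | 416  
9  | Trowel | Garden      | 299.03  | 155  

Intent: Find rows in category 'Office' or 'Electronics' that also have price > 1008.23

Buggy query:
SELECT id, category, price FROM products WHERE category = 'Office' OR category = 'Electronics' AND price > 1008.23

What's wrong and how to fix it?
Bug: Without parentheses, AND is evaluated before OR, so the price filter only applies to the 'Electronics' branch

Fix: Add parentheses around the OR so the AND applies to both alternatives

Corrected query:
SELECT id, category, price FROM products WHERE (category = 'Office' OR category = 'Electronics') AND price > 1008.23

Result:
id | category    | price  
---+-------------+--------
8  | Electronics | 1372.48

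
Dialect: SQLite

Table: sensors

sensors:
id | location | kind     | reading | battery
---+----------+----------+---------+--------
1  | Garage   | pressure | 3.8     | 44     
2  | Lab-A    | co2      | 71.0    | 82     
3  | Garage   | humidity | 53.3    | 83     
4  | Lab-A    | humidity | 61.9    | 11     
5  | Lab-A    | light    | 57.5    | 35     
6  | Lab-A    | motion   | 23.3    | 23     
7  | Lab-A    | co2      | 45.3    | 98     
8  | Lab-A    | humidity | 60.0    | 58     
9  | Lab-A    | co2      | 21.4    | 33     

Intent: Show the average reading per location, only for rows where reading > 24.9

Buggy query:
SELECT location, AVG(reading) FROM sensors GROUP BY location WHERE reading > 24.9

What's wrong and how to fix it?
Bug: Row-level WHERE must come before GROUP BY in the clause order

Fix: Place WHERE between FROM and GROUP BY

Corrected query:
SELECT location, AVG(reading) FROM sensors WHERE reading > 24.9 GROUP BY location

Result:
location | AVG(reading)
---------+-------------
Garage   | 53.3        
Lab-A    | 59.14       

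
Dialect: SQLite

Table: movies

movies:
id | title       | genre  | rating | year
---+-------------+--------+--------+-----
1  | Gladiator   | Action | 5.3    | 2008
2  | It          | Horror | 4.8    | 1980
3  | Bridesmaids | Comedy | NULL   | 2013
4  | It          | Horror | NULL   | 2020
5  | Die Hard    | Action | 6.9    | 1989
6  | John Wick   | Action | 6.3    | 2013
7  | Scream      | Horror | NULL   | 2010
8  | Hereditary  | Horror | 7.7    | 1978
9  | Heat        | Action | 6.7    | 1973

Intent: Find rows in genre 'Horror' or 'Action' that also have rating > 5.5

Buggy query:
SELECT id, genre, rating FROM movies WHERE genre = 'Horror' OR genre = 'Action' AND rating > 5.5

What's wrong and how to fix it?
Bug: Without parentheses, AND is evaluated before OR, so the rating filter only applies to the 'Action' branch

Fix: Group the OR with parentheses (or use IN), then AND the threshold

Corrected query:
SELECT id, genre, rating FROM movies WHERE (genre = 'Horror' OR genre = 'Action') AND rating > 5.5

Result:
id | genre  | rating
---+--------+-------
5  | Action | 6.9   
6  | Action | 6.3   
8  | Horror | 7.7   
9  | Action | 6.7   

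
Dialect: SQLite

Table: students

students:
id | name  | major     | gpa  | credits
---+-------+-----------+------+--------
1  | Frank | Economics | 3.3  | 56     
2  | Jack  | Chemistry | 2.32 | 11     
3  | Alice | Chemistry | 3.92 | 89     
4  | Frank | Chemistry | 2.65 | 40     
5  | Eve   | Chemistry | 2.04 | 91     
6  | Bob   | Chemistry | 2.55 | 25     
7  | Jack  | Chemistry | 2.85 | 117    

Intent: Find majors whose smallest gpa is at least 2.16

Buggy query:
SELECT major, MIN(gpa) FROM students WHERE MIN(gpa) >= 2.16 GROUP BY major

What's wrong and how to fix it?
Bug: MIN() in WHERE is a misuse of aggregate

Fix: Use HAVING for the per-group MIN condition

Corrected query:
SELECT major, MIN(gpa) FROM students GROUP BY major HAVING MIN(gpa) >= 2.16

Result:
major     | MIN(gpa)
----------+---------
Economics | 3.3     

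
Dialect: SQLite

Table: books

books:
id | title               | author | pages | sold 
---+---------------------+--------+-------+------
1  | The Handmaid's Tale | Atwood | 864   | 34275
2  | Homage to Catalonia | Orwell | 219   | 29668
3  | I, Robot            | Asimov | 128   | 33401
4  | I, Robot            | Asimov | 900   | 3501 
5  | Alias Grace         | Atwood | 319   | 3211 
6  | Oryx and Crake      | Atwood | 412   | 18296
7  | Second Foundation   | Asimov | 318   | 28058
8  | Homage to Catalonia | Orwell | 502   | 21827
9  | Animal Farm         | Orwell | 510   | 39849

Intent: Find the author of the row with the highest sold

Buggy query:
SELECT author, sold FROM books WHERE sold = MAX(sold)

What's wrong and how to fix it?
Bug: MAX(sold) is an aggregate and cannot be used directly in WHERE

Fix: Use a subquery: WHERE sold = (SELECT MAX(sold) FROM books)

Corrected query:
SELECT author, sold FROM books WHERE sold = (SELECT MAX(sold) FROM books)

Result:
author | sold 
-------+------
Orwell | 39849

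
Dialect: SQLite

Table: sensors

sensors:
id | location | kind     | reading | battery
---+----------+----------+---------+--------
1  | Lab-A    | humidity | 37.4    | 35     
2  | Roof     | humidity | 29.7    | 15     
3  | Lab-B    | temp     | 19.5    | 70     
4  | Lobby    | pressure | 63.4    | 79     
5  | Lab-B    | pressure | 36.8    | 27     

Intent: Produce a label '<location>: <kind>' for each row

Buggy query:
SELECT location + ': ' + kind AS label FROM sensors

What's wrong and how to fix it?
Bug: SQLite uses || for string concatenation; + coerces text to numbers (yielding 0)

Fix: Replace + with || to concatenate text

Corrected query:
SELECT location || ': ' || kind AS label FROM sensors

Result:
label          
---------------
Lab-A: humidity
Roof: humidity 
Lab-B: temp    
Lobby: pressure
Lab-B: pressure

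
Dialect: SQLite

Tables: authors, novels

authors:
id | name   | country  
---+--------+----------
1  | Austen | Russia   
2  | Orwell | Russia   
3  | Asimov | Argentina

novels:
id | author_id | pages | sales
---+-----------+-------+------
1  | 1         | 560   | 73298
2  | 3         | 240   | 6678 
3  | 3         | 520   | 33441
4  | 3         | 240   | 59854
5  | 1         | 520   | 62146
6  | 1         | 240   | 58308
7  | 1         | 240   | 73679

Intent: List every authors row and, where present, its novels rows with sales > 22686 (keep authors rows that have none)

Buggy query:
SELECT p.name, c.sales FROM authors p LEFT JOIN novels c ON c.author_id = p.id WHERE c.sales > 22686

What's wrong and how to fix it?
Bug: A WHERE condition on the right-hand table after LEFT JOIN drops unmatched parents

Fix: Move the right-table condition into the ON clause so unmatched parents are kept

Corrected query:
SELECT p.name, c.sales FROM authors p LEFT JOIN novels c ON c.author_id = p.id AND c.sales > 22686

Result:
name   | sales
-------+------
Austen | 58308
Austen | 62146
Austen | 73298
Austen | 73679
Orwell | NULL 
Asimov | 33441
Asimov | 59854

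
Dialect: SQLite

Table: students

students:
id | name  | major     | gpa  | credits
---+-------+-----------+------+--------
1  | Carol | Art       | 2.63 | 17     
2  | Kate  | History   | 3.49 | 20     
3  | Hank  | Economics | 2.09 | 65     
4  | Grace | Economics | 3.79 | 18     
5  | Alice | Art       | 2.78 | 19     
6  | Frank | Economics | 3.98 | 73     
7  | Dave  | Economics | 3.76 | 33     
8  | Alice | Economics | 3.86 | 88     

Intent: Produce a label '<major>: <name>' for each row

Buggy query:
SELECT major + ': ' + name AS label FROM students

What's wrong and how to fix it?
Bug: SQLite uses || for string concatenation; + coerces text to numbers (yielding 0)

Fix: Replace + with || to concatenate text

Corrected query:
SELECT major || ': ' || name AS label FROM students

Result:
label           
----------------
Art: Carol      
History: Kate   
Economics: Hank 
Economics: Grace
Art: Alice      
Economics: Frank
Economics: Dave 
Economics: Alice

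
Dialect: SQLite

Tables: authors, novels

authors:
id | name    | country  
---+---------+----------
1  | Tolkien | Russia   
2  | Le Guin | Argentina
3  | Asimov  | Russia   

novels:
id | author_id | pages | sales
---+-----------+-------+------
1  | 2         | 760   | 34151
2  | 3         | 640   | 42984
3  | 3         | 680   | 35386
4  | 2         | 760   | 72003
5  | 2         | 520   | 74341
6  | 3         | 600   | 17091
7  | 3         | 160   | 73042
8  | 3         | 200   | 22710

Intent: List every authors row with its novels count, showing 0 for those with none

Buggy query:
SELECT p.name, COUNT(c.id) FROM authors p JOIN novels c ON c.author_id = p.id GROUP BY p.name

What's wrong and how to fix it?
Bug: An inner join excludes parents with zero children

Fix: Use LEFT JOIN so parents without children still appear (COUNT(c.id) gives 0)

Corrected query:
SELECT p.name, COUNT(c.id) FROM authors p LEFT JOIN novels c ON c.author_id = p.id GROUP BY p.name

Result:
name    | COUNT(c.id)
--------+------------
Asimov  | 5          
Le Guin | 3          
Tolkien | 0          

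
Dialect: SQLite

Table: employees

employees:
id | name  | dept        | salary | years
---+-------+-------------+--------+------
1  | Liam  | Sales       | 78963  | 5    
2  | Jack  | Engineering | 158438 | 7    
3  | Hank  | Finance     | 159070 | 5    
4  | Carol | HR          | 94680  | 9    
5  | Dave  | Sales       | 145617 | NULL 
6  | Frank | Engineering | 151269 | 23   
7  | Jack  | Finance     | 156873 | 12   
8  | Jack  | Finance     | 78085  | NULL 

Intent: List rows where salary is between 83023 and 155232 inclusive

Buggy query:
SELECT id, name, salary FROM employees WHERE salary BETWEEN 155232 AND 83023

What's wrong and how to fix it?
Bug: BETWEEN expects the lower bound first; with 155232 AND 83023 the range is empty

Fix: Write BETWEEN 83023 AND 155232

Corrected query:
SELECT id, name, salary FROM employees WHERE salary BETWEEN 83023 AND 155232

Result:
id | name  | salary
---+-------+-------
4  | Carol | 94680 
5  | Dave  | 145617
6  | Frank | 151269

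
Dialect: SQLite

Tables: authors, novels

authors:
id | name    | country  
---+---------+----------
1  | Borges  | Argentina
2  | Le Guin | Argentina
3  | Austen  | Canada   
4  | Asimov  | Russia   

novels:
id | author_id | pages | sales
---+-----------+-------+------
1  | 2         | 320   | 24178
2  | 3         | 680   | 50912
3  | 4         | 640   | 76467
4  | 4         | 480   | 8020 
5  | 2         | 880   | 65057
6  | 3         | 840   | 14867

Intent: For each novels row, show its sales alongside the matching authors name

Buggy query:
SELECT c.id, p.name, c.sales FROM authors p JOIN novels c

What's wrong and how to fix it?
Bug: JOIN with no ON clause produces a cartesian product; every novels row pairs with every authors row

Fix: Specify the join condition linking the foreign key to the parent id

Corrected query:
SELECT c.id, p.name, c.sales FROM authors p JOIN novels c ON c.author_id = p.id

Result:
id | name    | sales
---+---------+------
1  | Le Guin | 24178
2  | Austen  | 50912
3  | Asimov  | 76467
4  | Asimov  | 8020 
5  | Le Guin | 65057
6  | Austen  | 14867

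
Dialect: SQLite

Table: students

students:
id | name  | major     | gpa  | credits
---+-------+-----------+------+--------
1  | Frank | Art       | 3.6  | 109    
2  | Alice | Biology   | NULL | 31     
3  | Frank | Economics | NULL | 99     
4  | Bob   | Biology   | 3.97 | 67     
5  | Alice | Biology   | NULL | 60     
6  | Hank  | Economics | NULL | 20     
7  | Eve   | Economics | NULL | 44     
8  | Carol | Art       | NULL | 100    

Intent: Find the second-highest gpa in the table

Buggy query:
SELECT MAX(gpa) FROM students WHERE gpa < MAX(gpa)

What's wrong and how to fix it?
Bug: MAX(gpa) on the right of the comparison is an aggregate-in-WHERE error

Fix: Compute the overall MAX in a subquery, then take MAX of rows below it

Corrected query:
SELECT MAX(gpa) FROM students WHERE gpa < (SELECT MAX(gpa) FROM students)

Result:
MAX(gpa)
--------
3.6     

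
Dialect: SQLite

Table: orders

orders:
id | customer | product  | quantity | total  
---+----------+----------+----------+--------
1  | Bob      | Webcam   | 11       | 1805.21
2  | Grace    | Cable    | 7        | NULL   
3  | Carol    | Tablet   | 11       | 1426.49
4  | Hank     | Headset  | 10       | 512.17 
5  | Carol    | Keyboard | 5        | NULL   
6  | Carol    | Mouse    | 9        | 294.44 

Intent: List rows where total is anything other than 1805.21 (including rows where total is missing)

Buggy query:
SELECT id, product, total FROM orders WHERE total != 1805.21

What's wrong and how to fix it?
Bug: Inequality against NULL is unknown, not true; rows with NULL are dropped

Fix: Add an explicit OR total IS NULL to include the missing-value rows

Corrected query:
SELECT id, product, total FROM orders WHERE total != 1805.21 OR total IS NULL

Result:
id | product  | total  
---+----------+--------
2  | Cable    | NULL   
3  | Tablet   | 1426.49
4  | Headset  | 512.17 
5  | Keyboard | NULL   
6  | Mouse    | 294.44 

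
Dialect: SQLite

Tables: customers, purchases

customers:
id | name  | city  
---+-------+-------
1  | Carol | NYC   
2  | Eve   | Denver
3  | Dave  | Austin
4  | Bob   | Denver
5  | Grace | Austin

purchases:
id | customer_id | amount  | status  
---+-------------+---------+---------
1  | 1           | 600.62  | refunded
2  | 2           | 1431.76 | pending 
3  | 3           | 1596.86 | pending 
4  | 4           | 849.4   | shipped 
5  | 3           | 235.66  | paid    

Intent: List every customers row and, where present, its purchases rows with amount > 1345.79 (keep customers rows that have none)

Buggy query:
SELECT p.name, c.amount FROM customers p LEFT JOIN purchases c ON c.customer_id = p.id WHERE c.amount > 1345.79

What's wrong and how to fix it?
Bug: Filtering c.amount in WHERE discards the NULL rows produced by LEFT JOIN, turning it into an inner join

Fix: Put 'c.amount > 1345.79' in the JOIN's ON clause instead of WHERE

Corrected query:
SELECT p.name, c.amount FROM customers p LEFT JOIN purchases c ON c.customer_id = p.id AND c.amount > 1345.79

Result:
name  | amount 
------+--------
Carol | NULL   
Eve   | 1431.76
Dave  | 1596.86
Bob   | NULL   
Grace | NULL   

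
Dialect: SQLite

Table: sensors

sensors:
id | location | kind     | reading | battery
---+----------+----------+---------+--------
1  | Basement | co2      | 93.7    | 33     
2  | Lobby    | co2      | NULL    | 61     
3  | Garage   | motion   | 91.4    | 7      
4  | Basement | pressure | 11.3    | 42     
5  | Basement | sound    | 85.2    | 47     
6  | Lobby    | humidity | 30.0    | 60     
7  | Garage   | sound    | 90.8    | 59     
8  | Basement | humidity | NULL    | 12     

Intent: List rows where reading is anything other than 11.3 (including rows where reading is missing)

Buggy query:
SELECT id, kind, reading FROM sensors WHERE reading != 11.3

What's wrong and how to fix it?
Bug: Inequality against NULL is unknown, not true; rows with NULL are dropped

Fix: Handle NULL separately with IS NULL alongside the inequality

Corrected query:
SELECT id, kind, reading FROM sensors WHERE reading != 11.3 OR reading IS NULL

Result:
id | kind     | reading
---+----------+--------
1  | co2      | 93.7   
2  | co2      | NULL   
3  | motion   | 91.4   
5  | sound    | 85.2   
6  | humidity | 30     
7  | sound    | 90.8   
8  | humidity | NULL   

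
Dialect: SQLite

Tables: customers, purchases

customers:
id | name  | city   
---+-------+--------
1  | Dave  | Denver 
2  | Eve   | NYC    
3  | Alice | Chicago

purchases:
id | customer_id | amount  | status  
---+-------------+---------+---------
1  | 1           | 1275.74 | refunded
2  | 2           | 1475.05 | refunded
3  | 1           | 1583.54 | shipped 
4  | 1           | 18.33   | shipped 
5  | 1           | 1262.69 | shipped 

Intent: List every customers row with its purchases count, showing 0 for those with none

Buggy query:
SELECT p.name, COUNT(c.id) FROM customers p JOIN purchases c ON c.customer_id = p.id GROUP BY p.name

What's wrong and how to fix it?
Bug: An inner join excludes parents with zero children

Fix: Use LEFT JOIN so parents without children still appear (COUNT(c.id) gives 0)

Corrected query:
SELECT p.name, COUNT(c.id) FROM customers p LEFT JOIN purchases c ON c.customer_id = p.id GROUP BY p.name

Result:
name  | COUNT(c.id)
------+------------
Alice | 0          
Dave  | 4          
Eve   | 1          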